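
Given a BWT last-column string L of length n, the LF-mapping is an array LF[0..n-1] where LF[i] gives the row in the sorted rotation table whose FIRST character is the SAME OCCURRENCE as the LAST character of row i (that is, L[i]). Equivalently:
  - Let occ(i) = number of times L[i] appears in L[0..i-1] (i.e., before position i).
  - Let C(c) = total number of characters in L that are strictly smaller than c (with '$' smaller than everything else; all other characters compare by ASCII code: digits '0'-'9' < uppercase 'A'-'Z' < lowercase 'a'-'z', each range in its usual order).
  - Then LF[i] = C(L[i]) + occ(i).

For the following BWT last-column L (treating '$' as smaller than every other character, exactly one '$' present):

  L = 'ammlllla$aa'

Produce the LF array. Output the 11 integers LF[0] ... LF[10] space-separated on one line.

Char counts: '$':1, 'a':4, 'l':4, 'm':2
C (first-col start): C('$')=0, C('a')=1, C('l')=5, C('m')=9
L[0]='a': occ=0, LF[0]=C('a')+0=1+0=1
L[1]='m': occ=0, LF[1]=C('m')+0=9+0=9
L[2]='m': occ=1, LF[2]=C('m')+1=9+1=10
L[3]='l': occ=0, LF[3]=C('l')+0=5+0=5
L[4]='l': occ=1, LF[4]=C('l')+1=5+1=6
L[5]='l': occ=2, LF[5]=C('l')+2=5+2=7
L[6]='l': occ=3, LF[6]=C('l')+3=5+3=8
L[7]='a': occ=1, LF[7]=C('a')+1=1+1=2
L[8]='$': occ=0, LF[8]=C('$')+0=0+0=0
L[9]='a': occ=2, LF[9]=C('a')+2=1+2=3
L[10]='a': occ=3, LF[10]=C('a')+3=1+3=4

Answer: 1 9 10 5 6 7 8 2 0 3 4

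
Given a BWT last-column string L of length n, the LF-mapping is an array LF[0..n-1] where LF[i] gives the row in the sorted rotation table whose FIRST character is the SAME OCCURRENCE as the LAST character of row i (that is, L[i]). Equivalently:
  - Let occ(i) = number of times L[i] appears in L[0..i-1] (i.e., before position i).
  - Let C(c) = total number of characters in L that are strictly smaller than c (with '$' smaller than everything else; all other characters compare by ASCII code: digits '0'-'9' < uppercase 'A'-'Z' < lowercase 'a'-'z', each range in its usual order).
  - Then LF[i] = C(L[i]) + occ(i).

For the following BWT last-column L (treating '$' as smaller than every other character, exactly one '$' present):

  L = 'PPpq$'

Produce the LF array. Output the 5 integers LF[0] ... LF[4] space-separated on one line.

Answer: 1 2 3 4 0

Derivation:
Char counts: '$':1, 'P':2, 'p':1, 'q':1
C (first-col start): C('$')=0, C('P')=1, C('p')=3, C('q')=4
L[0]='P': occ=0, LF[0]=C('P')+0=1+0=1
L[1]='P': occ=1, LF[1]=C('P')+1=1+1=2
L[2]='p': occ=0, LF[2]=C('p')+0=3+0=3
L[3]='q': occ=0, LF[3]=C('q')+0=4+0=4
L[4]='$': occ=0, LF[4]=C('$')+0=0+0=0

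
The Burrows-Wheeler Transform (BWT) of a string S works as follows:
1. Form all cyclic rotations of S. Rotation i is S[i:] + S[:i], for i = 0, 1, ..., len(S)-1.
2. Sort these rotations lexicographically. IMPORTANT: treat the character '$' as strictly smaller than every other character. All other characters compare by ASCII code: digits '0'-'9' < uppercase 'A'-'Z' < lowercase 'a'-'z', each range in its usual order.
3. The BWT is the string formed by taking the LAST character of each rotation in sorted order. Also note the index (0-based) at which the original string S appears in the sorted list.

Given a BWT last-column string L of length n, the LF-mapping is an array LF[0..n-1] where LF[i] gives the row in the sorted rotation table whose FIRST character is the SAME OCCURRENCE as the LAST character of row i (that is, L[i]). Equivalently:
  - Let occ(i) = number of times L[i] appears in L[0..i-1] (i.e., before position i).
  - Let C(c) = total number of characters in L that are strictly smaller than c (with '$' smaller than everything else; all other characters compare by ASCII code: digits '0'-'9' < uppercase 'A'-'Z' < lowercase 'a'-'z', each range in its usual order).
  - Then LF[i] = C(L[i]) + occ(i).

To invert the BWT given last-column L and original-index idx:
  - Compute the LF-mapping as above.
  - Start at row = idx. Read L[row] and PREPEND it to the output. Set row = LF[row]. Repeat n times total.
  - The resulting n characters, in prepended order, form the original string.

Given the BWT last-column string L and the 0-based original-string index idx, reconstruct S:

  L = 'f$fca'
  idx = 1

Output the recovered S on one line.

LF mapping: 3 0 4 2 1
Walk LF starting at row 1, prepending L[row]:
  step 1: row=1, L[1]='$', prepend. Next row=LF[1]=0
  step 2: row=0, L[0]='f', prepend. Next row=LF[0]=3
  step 3: row=3, L[3]='c', prepend. Next row=LF[3]=2
  step 4: row=2, L[2]='f', prepend. Next row=LF[2]=4
  step 5: row=4, L[4]='a', prepend. Next row=LF[4]=1
Reversed output: afcf$

Answer: afcf$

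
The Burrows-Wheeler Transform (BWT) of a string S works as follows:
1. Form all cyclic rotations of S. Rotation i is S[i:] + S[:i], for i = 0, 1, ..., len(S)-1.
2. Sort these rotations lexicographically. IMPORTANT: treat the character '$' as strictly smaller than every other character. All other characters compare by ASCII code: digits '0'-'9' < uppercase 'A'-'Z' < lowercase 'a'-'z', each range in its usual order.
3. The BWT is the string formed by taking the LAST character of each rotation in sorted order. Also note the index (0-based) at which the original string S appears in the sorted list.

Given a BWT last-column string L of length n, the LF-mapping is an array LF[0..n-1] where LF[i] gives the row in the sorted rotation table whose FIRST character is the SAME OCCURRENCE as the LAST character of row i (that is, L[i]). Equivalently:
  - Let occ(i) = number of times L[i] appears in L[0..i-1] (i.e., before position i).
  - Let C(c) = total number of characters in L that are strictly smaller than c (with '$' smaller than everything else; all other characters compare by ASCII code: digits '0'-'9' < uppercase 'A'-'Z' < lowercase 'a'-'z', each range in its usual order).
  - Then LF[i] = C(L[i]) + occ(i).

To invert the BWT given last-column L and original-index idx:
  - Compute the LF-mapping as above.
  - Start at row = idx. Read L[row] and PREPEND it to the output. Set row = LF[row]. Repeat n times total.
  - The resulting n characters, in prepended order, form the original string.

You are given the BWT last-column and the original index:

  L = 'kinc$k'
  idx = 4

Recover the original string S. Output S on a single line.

LF mapping: 3 2 5 1 0 4
Walk LF starting at row 4, prepending L[row]:
  step 1: row=4, L[4]='$', prepend. Next row=LF[4]=0
  step 2: row=0, L[0]='k', prepend. Next row=LF[0]=3
  step 3: row=3, L[3]='c', prepend. Next row=LF[3]=1
  step 4: row=1, L[1]='i', prepend. Next row=LF[1]=2
  step 5: row=2, L[2]='n', prepend. Next row=LF[2]=5
  step 6: row=5, L[5]='k', prepend. Next row=LF[5]=4
Reversed output: knick$

Answer: knick$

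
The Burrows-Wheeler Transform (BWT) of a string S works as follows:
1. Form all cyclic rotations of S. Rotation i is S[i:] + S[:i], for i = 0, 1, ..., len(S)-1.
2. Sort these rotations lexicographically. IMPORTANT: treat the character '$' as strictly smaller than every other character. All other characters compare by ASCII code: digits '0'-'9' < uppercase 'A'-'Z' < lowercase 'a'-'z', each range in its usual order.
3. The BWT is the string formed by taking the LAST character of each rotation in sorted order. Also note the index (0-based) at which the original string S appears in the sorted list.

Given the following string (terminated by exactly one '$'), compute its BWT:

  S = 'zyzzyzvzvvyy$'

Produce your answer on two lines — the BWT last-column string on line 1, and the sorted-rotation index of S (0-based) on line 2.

Answer: yzvzyvzzvyz$y
11

Derivation:
All 13 rotations (rotation i = S[i:]+S[:i]):
  rot[0] = zyzzyzvzvvyy$
  rot[1] = yzzyzvzvvyy$z
  rot[2] = zzyzvzvvyy$zy
  rot[3] = zyzvzvvyy$zyz
  rot[4] = yzvzvvyy$zyzz
  rot[5] = zvzvvyy$zyzzy
  rot[6] = vzvvyy$zyzzyz
  rot[7] = zvvyy$zyzzyzv
  rot[8] = vvyy$zyzzyzvz
  rot[9] = vyy$zyzzyzvzv
  rot[10] = yy$zyzzyzvzvv
  rot[11] = y$zyzzyzvzvvy
  rot[12] = $zyzzyzvzvvyy
Sorted (with $ < everything):
  sorted[0] = $zyzzyzvzvvyy  (last char: 'y')
  sorted[1] = vvyy$zyzzyzvz  (last char: 'z')
  sorted[2] = vyy$zyzzyzvzv  (last char: 'v')
  sorted[3] = vzvvyy$zyzzyz  (last char: 'z')
  sorted[4] = y$zyzzyzvzvvy  (last char: 'y')
  sorted[5] = yy$zyzzyzvzvv  (last char: 'v')
  sorted[6] = yzvzvvyy$zyzz  (last char: 'z')
  sorted[7] = yzzyzvzvvyy$z  (last char: 'z')
  sorted[8] = zvvyy$zyzzyzv  (last char: 'v')
  sorted[9] = zvzvvyy$zyzzy  (last char: 'y')
  sorted[10] = zyzvzvvyy$zyz  (last char: 'z')
  sorted[11] = zyzzyzvzvvyy$  (last char: '$')
  sorted[12] = zzyzvzvvyy$zy  (last char: 'y')
Last column: yzvzyvzzvyz$y
Original string S is at sorted index 11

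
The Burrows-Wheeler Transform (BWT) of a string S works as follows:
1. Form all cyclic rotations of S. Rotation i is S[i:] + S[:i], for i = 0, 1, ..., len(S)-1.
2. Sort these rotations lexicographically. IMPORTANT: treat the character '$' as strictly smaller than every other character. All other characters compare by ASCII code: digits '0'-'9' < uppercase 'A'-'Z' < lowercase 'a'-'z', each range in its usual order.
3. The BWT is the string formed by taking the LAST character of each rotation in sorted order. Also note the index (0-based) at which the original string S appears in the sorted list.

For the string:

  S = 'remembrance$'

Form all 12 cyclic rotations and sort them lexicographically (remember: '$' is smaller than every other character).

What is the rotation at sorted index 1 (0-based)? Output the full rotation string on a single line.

All 12 rotations (rotation i = S[i:]+S[:i]):
  rot[0] = remembrance$
  rot[1] = emembrance$r
  rot[2] = membrance$re
  rot[3] = embrance$rem
  rot[4] = mbrance$reme
  rot[5] = brance$remem
  rot[6] = rance$rememb
  rot[7] = ance$remembr
  rot[8] = nce$remembra
  rot[9] = ce$remembran
  rot[10] = e$remembranc
  rot[11] = $remembrance
Sorted (with $ < everything):
  sorted[0] = $remembrance
  sorted[1] = ance$remembr
  sorted[2] = brance$remem
  sorted[3] = ce$remembran
  sorted[4] = e$remembranc
  sorted[5] = embrance$rem
  sorted[6] = emembrance$r
  sorted[7] = mbrance$reme
  sorted[8] = membrance$re
  sorted[9] = nce$remembra
  sorted[10] = rance$rememb
  sorted[11] = remembrance$
sorted[1] = ance$remembr

Answer: ance$remembr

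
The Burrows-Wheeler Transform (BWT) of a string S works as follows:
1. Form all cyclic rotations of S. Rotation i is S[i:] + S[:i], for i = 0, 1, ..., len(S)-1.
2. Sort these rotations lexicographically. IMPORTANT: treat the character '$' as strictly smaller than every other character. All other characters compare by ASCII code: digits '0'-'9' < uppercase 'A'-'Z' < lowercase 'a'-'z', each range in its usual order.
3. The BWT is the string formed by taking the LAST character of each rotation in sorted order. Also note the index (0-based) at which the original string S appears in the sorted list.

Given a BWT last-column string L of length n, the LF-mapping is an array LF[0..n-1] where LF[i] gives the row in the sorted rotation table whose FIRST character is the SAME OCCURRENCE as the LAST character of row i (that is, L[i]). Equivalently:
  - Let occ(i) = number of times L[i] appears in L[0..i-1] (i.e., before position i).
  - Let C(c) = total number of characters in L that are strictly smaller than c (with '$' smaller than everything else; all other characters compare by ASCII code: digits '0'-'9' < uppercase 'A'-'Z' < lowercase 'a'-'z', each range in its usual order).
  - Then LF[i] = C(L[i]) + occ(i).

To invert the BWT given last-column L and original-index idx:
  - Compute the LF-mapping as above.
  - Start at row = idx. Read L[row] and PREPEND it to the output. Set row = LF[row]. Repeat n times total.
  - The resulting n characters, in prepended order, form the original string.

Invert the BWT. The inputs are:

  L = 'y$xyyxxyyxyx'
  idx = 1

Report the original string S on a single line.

Answer: xxxyyyxyyxy$

Derivation:
LF mapping: 6 0 1 7 8 2 3 9 10 4 11 5
Walk LF starting at row 1, prepending L[row]:
  step 1: row=1, L[1]='$', prepend. Next row=LF[1]=0
  step 2: row=0, L[0]='y', prepend. Next row=LF[0]=6
  step 3: row=6, L[6]='x', prepend. Next row=LF[6]=3
  step 4: row=3, L[3]='y', prepend. Next row=LF[3]=7
  step 5: row=7, L[7]='y', prepend. Next row=LF[7]=9
  step 6: row=9, L[9]='x', prepend. Next row=LF[9]=4
  step 7: row=4, L[4]='y', prepend. Next row=LF[4]=8
  step 8: row=8, L[8]='y', prepend. Next row=LF[8]=10
  step 9: row=10, L[10]='y', prepend. Next row=LF[10]=11
  step 10: row=11, L[11]='x', prepend. Next row=LF[11]=5
  step 11: row=5, L[5]='x', prepend. Next row=LF[5]=2
  step 12: row=2, L[2]='x', prepend. Next row=LF[2]=1
Reversed output: xxxyyyxyyxy$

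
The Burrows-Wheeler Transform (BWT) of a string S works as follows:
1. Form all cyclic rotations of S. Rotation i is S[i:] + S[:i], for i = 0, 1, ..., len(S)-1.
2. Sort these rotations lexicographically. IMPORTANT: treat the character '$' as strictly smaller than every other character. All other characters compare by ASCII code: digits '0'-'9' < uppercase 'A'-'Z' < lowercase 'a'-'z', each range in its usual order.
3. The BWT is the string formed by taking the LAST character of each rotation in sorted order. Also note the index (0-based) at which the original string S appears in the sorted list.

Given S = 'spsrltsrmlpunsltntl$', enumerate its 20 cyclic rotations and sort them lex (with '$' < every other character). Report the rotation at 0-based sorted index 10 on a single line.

Answer: rltsrmlpunsltntl$sps

Derivation:
All 20 rotations (rotation i = S[i:]+S[:i]):
  rot[0] = spsrltsrmlpunsltntl$
  rot[1] = psrltsrmlpunsltntl$s
  rot[2] = srltsrmlpunsltntl$sp
  rot[3] = rltsrmlpunsltntl$sps
  rot[4] = ltsrmlpunsltntl$spsr
  rot[5] = tsrmlpunsltntl$spsrl
  rot[6] = srmlpunsltntl$spsrlt
  rot[7] = rmlpunsltntl$spsrlts
  rot[8] = mlpunsltntl$spsrltsr
  rot[9] = lpunsltntl$spsrltsrm
  rot[10] = punsltntl$spsrltsrml
  rot[11] = unsltntl$spsrltsrmlp
  rot[12] = nsltntl$spsrltsrmlpu
  rot[13] = sltntl$spsrltsrmlpun
  rot[14] = ltntl$spsrltsrmlpuns
  rot[15] = tntl$spsrltsrmlpunsl
  rot[16] = ntl$spsrltsrmlpunslt
  rot[17] = tl$spsrltsrmlpunsltn
  rot[18] = l$spsrltsrmlpunsltnt
  rot[19] = $spsrltsrmlpunsltntl
Sorted (with $ < everything):
  sorted[0] = $spsrltsrmlpunsltntl
  sorted[1] = l$spsrltsrmlpunsltnt
  sorted[2] = lpunsltntl$spsrltsrm
  sorted[3] = ltntl$spsrltsrmlpuns
  sorted[4] = ltsrmlpunsltntl$spsr
  sorted[5] = mlpunsltntl$spsrltsr
  sorted[6] = nsltntl$spsrltsrmlpu
  sorted[7] = ntl$spsrltsrmlpunslt
  sorted[8] = psrltsrmlpunsltntl$s
  sorted[9] = punsltntl$spsrltsrml
  sorted[10] = rltsrmlpunsltntl$sps
  sorted[11] = rmlpunsltntl$spsrlts
  sorted[12] = sltntl$spsrltsrmlpun
  sorted[13] = spsrltsrmlpunsltntl$
  sorted[14] = srltsrmlpunsltntl$sp
  sorted[15] = srmlpunsltntl$spsrlt
  sorted[16] = tl$spsrltsrmlpunsltn
  sorted[17] = tntl$spsrltsrmlpunsl
  sorted[18] = tsrmlpunsltntl$spsrl
  sorted[19] = unsltntl$spsrltsrmlp
sorted[10] = rltsrmlpunsltntl$sps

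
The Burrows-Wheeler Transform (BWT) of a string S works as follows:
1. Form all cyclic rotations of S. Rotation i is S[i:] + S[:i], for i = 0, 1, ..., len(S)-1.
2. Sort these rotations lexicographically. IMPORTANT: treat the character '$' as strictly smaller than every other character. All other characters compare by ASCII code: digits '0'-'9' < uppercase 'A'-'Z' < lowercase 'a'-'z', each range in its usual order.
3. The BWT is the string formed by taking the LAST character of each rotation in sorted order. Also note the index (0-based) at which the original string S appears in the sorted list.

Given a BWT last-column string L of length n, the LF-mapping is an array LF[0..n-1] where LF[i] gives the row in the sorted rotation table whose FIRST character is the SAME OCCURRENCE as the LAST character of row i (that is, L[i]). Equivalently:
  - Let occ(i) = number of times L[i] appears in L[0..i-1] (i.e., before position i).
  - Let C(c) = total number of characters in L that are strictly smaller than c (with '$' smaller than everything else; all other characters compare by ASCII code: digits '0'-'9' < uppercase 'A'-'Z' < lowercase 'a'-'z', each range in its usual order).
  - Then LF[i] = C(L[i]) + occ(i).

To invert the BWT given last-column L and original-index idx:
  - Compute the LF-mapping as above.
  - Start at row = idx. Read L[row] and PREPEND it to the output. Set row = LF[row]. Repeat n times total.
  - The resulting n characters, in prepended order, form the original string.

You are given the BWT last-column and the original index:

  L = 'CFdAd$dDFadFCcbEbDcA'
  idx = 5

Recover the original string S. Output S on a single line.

LF mapping: 3 8 16 1 17 0 18 5 9 11 19 10 4 14 12 7 13 6 15 2
Walk LF starting at row 5, prepending L[row]:
  step 1: row=5, L[5]='$', prepend. Next row=LF[5]=0
  step 2: row=0, L[0]='C', prepend. Next row=LF[0]=3
  step 3: row=3, L[3]='A', prepend. Next row=LF[3]=1
  step 4: row=1, L[1]='F', prepend. Next row=LF[1]=8
  step 5: row=8, L[8]='F', prepend. Next row=LF[8]=9
  step 6: row=9, L[9]='a', prepend. Next row=LF[9]=11
  step 7: row=11, L[11]='F', prepend. Next row=LF[11]=10
  step 8: row=10, L[10]='d', prepend. Next row=LF[10]=19
  step 9: row=19, L[19]='A', prepend. Next row=LF[19]=2
  step 10: row=2, L[2]='d', prepend. Next row=LF[2]=16
  step 11: row=16, L[16]='b', prepend. Next row=LF[16]=13
  step 12: row=13, L[13]='c', prepend. Next row=LF[13]=14
  step 13: row=14, L[14]='b', prepend. Next row=LF[14]=12
  step 14: row=12, L[12]='C', prepend. Next row=LF[12]=4
  step 15: row=4, L[4]='d', prepend. Next row=LF[4]=17
  step 16: row=17, L[17]='D', prepend. Next row=LF[17]=6
  step 17: row=6, L[6]='d', prepend. Next row=LF[6]=18
  step 18: row=18, L[18]='c', prepend. Next row=LF[18]=15
  step 19: row=15, L[15]='E', prepend. Next row=LF[15]=7
  step 20: row=7, L[7]='D', prepend. Next row=LF[7]=5
Reversed output: DEcdDdCbcbdAdFaFFAC$

Answer: DEcdDdCbcbdAdFaFFAC$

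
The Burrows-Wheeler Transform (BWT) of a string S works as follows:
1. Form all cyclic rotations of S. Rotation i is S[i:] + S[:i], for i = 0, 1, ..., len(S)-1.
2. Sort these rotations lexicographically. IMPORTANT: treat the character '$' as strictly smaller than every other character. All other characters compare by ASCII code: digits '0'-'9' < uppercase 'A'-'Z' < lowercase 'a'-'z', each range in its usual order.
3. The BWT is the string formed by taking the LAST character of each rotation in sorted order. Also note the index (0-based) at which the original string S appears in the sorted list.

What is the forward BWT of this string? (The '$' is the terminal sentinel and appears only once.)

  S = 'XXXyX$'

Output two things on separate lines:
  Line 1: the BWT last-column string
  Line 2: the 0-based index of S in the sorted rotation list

Answer: Xy$XXX
2

Derivation:
All 6 rotations (rotation i = S[i:]+S[:i]):
  rot[0] = XXXyX$
  rot[1] = XXyX$X
  rot[2] = XyX$XX
  rot[3] = yX$XXX
  rot[4] = X$XXXy
  rot[5] = $XXXyX
Sorted (with $ < everything):
  sorted[0] = $XXXyX  (last char: 'X')
  sorted[1] = X$XXXy  (last char: 'y')
  sorted[2] = XXXyX$  (last char: '$')
  sorted[3] = XXyX$X  (last char: 'X')
  sorted[4] = XyX$XX  (last char: 'X')
  sorted[5] = yX$XXX  (last char: 'X')
Last column: Xy$XXX
Original string S is at sorted index 2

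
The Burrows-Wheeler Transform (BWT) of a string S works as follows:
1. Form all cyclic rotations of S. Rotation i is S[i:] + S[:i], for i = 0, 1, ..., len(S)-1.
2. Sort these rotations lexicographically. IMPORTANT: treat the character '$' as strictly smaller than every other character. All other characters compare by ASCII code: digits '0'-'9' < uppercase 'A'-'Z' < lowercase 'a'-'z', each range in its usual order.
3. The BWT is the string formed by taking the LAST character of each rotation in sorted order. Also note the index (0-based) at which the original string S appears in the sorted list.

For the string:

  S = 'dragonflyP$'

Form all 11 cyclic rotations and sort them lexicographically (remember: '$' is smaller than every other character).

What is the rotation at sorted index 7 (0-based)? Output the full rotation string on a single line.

Answer: nflyP$drago

Derivation:
All 11 rotations (rotation i = S[i:]+S[:i]):
  rot[0] = dragonflyP$
  rot[1] = ragonflyP$d
  rot[2] = agonflyP$dr
  rot[3] = gonflyP$dra
  rot[4] = onflyP$drag
  rot[5] = nflyP$drago
  rot[6] = flyP$dragon
  rot[7] = lyP$dragonf
  rot[8] = yP$dragonfl
  rot[9] = P$dragonfly
  rot[10] = $dragonflyP
Sorted (with $ < everything):
  sorted[0] = $dragonflyP
  sorted[1] = P$dragonfly
  sorted[2] = agonflyP$dr
  sorted[3] = dragonflyP$
  sorted[4] = flyP$dragon
  sorted[5] = gonflyP$dra
  sorted[6] = lyP$dragonf
  sorted[7] = nflyP$drago
  sorted[8] = onflyP$drag
  sorted[9] = ragonflyP$d
  sorted[10] = yP$dragonfl
sorted[7] = nflyP$drago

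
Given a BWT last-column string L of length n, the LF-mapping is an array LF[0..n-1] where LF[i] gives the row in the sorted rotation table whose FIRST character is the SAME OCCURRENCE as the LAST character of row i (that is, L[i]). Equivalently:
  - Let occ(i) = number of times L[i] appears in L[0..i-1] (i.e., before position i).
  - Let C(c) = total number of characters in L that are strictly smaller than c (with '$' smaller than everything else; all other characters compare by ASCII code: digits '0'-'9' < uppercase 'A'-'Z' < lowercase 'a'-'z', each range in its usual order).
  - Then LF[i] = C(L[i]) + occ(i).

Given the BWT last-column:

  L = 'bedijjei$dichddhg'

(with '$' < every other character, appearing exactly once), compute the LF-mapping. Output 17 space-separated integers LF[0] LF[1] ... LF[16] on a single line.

Answer: 1 7 3 12 15 16 8 13 0 4 14 2 10 5 6 11 9

Derivation:
Char counts: '$':1, 'b':1, 'c':1, 'd':4, 'e':2, 'g':1, 'h':2, 'i':3, 'j':2
C (first-col start): C('$')=0, C('b')=1, C('c')=2, C('d')=3, C('e')=7, C('g')=9, C('h')=10, C('i')=12, C('j')=15
L[0]='b': occ=0, LF[0]=C('b')+0=1+0=1
L[1]='e': occ=0, LF[1]=C('e')+0=7+0=7
L[2]='d': occ=0, LF[2]=C('d')+0=3+0=3
L[3]='i': occ=0, LF[3]=C('i')+0=12+0=12
L[4]='j': occ=0, LF[4]=C('j')+0=15+0=15
L[5]='j': occ=1, LF[5]=C('j')+1=15+1=16
L[6]='e': occ=1, LF[6]=C('e')+1=7+1=8
L[7]='i': occ=1, LF[7]=C('i')+1=12+1=13
L[8]='$': occ=0, LF[8]=C('$')+0=0+0=0
L[9]='d': occ=1, LF[9]=C('d')+1=3+1=4
L[10]='i': occ=2, LF[10]=C('i')+2=12+2=14
L[11]='c': occ=0, LF[11]=C('c')+0=2+0=2
L[12]='h': occ=0, LF[12]=C('h')+0=10+0=10
L[13]='d': occ=2, LF[13]=C('d')+2=3+2=5
L[14]='d': occ=3, LF[14]=C('d')+3=3+3=6
L[15]='h': occ=1, LF[15]=C('h')+1=10+1=11
L[16]='g': occ=0, LF[16]=C('g')+0=9+0=9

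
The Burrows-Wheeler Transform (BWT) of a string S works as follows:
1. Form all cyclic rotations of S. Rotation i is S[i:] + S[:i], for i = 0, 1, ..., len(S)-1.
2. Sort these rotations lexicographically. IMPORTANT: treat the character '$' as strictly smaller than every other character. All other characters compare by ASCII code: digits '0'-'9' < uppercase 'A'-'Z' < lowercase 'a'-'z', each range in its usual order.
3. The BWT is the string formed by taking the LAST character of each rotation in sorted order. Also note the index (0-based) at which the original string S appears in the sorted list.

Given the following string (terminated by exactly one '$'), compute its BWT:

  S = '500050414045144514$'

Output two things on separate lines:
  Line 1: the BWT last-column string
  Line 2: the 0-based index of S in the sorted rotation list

All 19 rotations (rotation i = S[i:]+S[:i]):
  rot[0] = 500050414045144514$
  rot[1] = 00050414045144514$5
  rot[2] = 0050414045144514$50
  rot[3] = 050414045144514$500
  rot[4] = 50414045144514$5000
  rot[5] = 0414045144514$50005
  rot[6] = 414045144514$500050
  rot[7] = 14045144514$5000504
  rot[8] = 4045144514$50005041
  rot[9] = 045144514$500050414
  rot[10] = 45144514$5000504140
  rot[11] = 5144514$50005041404
  rot[12] = 144514$500050414045
  rot[13] = 44514$5000504140451
  rot[14] = 4514$50005041404514
  rot[15] = 514$500050414045144
  rot[16] = 14$5000504140451445
  rot[17] = 4$50005041404514451
  rot[18] = $500050414045144514
Sorted (with $ < everything):
  sorted[0] = $500050414045144514  (last char: '4')
  sorted[1] = 00050414045144514$5  (last char: '5')
  sorted[2] = 0050414045144514$50  (last char: '0')
  sorted[3] = 0414045144514$50005  (last char: '5')
  sorted[4] = 045144514$500050414  (last char: '4')
  sorted[5] = 050414045144514$500  (last char: '0')
  sorted[6] = 14$5000504140451445  (last char: '5')
  sorted[7] = 14045144514$5000504  (last char: '4')
  sorted[8] = 144514$500050414045  (last char: '5')
  sorted[9] = 4$50005041404514451  (last char: '1')
  sorted[10] = 4045144514$50005041  (last char: '1')
  sorted[11] = 414045144514$500050  (last char: '0')
  sorted[12] = 44514$5000504140451  (last char: '1')
  sorted[13] = 4514$50005041404514  (last char: '4')
  sorted[14] = 45144514$5000504140  (last char: '0')
  sorted[15] = 500050414045144514$  (last char: '$')
  sorted[16] = 50414045144514$5000  (last char: '0')
  sorted[17] = 514$500050414045144  (last char: '4')
  sorted[18] = 5144514$50005041404  (last char: '4')
Last column: 450540545110140$044
Original string S is at sorted index 15

Answer: 450540545110140$044
15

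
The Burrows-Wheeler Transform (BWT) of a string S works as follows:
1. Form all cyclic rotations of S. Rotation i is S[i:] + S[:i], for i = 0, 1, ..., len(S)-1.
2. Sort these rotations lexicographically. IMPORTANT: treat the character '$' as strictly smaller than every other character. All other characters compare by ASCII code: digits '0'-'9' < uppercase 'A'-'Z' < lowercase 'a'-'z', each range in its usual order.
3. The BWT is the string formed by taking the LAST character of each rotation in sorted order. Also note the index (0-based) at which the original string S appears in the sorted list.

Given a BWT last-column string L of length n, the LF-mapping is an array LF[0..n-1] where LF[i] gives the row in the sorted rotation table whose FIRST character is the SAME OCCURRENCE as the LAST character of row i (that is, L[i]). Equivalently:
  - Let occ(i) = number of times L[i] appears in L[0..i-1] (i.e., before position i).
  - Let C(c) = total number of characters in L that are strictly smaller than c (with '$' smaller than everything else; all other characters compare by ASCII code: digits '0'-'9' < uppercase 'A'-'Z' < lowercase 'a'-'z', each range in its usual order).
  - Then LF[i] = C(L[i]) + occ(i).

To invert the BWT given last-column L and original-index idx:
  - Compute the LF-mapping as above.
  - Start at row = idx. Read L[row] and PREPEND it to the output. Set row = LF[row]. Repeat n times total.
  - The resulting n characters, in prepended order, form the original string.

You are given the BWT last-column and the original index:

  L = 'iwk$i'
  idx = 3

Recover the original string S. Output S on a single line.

Answer: kiwi$

Derivation:
LF mapping: 1 4 3 0 2
Walk LF starting at row 3, prepending L[row]:
  step 1: row=3, L[3]='$', prepend. Next row=LF[3]=0
  step 2: row=0, L[0]='i', prepend. Next row=LF[0]=1
  step 3: row=1, L[1]='w', prepend. Next row=LF[1]=4
  step 4: row=4, L[4]='i', prepend. Next row=LF[4]=2
  step 5: row=2, L[2]='k', prepend. Next row=LF[2]=3
Reversed output: kiwi$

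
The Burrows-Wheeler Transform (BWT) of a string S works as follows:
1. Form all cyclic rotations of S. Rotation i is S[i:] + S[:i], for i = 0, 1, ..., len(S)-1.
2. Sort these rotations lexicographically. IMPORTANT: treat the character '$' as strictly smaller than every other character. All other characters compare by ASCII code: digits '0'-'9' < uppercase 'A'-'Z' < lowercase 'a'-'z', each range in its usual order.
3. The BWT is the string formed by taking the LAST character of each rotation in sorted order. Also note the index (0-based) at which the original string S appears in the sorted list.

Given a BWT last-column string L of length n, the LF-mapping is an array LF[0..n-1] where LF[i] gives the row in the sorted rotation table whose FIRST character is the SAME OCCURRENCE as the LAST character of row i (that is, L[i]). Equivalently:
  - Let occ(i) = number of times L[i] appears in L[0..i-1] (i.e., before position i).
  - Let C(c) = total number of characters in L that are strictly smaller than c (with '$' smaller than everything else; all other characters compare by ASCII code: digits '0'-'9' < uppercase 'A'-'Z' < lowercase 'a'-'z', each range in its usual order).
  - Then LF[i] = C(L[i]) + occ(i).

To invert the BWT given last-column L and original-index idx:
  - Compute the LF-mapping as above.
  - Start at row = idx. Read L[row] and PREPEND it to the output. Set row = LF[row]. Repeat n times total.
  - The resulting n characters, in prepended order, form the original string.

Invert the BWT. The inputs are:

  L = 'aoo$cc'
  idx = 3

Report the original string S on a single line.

LF mapping: 1 4 5 0 2 3
Walk LF starting at row 3, prepending L[row]:
  step 1: row=3, L[3]='$', prepend. Next row=LF[3]=0
  step 2: row=0, L[0]='a', prepend. Next row=LF[0]=1
  step 3: row=1, L[1]='o', prepend. Next row=LF[1]=4
  step 4: row=4, L[4]='c', prepend. Next row=LF[4]=2
  step 5: row=2, L[2]='o', prepend. Next row=LF[2]=5
  step 6: row=5, L[5]='c', prepend. Next row=LF[5]=3
Reversed output: cocoa$

Answer: cocoa$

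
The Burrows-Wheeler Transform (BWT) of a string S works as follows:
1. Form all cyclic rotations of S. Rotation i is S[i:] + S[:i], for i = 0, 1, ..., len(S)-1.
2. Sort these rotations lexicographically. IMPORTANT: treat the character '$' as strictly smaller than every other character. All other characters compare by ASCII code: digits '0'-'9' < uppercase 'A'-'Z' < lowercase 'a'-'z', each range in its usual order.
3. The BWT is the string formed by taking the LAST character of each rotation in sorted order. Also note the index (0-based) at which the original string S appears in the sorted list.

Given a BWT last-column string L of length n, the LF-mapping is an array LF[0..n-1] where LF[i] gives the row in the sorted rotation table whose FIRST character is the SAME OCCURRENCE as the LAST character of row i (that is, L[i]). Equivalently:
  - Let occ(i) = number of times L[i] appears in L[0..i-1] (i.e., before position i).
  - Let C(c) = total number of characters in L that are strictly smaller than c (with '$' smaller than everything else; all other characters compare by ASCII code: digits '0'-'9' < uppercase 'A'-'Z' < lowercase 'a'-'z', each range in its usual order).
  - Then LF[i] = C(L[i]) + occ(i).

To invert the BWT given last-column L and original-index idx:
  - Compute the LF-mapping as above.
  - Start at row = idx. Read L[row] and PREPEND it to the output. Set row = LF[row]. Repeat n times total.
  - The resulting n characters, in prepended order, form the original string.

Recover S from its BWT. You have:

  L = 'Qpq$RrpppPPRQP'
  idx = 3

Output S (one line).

LF mapping: 4 8 12 0 6 13 9 10 11 1 2 7 5 3
Walk LF starting at row 3, prepending L[row]:
  step 1: row=3, L[3]='$', prepend. Next row=LF[3]=0
  step 2: row=0, L[0]='Q', prepend. Next row=LF[0]=4
  step 3: row=4, L[4]='R', prepend. Next row=LF[4]=6
  step 4: row=6, L[6]='p', prepend. Next row=LF[6]=9
  step 5: row=9, L[9]='P', prepend. Next row=LF[9]=1
  step 6: row=1, L[1]='p', prepend. Next row=LF[1]=8
  step 7: row=8, L[8]='p', prepend. Next row=LF[8]=11
  step 8: row=11, L[11]='R', prepend. Next row=LF[11]=7
  step 9: row=7, L[7]='p', prepend. Next row=LF[7]=10
  step 10: row=10, L[10]='P', prepend. Next row=LF[10]=2
  step 11: row=2, L[2]='q', prepend. Next row=LF[2]=12
  step 12: row=12, L[12]='Q', prepend. Next row=LF[12]=5
  step 13: row=5, L[5]='r', prepend. Next row=LF[5]=13
  step 14: row=13, L[13]='P', prepend. Next row=LF[13]=3
Reversed output: PrQqPpRppPpRQ$

Answer: PrQqPpRppPpRQ$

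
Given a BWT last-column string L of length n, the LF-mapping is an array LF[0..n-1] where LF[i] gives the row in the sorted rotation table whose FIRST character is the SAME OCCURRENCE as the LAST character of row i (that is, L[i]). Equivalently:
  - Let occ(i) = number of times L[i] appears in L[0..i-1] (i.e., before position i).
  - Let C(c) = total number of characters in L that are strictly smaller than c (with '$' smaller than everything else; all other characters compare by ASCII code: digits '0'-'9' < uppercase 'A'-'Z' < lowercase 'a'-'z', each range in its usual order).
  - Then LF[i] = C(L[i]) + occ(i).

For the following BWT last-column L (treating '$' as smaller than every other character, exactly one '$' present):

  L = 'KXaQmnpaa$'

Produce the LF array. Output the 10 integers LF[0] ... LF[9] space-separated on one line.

Char counts: '$':1, 'K':1, 'Q':1, 'X':1, 'a':3, 'm':1, 'n':1, 'p':1
C (first-col start): C('$')=0, C('K')=1, C('Q')=2, C('X')=3, C('a')=4, C('m')=7, C('n')=8, C('p')=9
L[0]='K': occ=0, LF[0]=C('K')+0=1+0=1
L[1]='X': occ=0, LF[1]=C('X')+0=3+0=3
L[2]='a': occ=0, LF[2]=C('a')+0=4+0=4
L[3]='Q': occ=0, LF[3]=C('Q')+0=2+0=2
L[4]='m': occ=0, LF[4]=C('m')+0=7+0=7
L[5]='n': occ=0, LF[5]=C('n')+0=8+0=8
L[6]='p': occ=0, LF[6]=C('p')+0=9+0=9
L[7]='a': occ=1, LF[7]=C('a')+1=4+1=5
L[8]='a': occ=2, LF[8]=C('a')+2=4+2=6
L[9]='$': occ=0, LF[9]=C('$')+0=0+0=0

Answer: 1 3 4 2 7 8 9 5 6 0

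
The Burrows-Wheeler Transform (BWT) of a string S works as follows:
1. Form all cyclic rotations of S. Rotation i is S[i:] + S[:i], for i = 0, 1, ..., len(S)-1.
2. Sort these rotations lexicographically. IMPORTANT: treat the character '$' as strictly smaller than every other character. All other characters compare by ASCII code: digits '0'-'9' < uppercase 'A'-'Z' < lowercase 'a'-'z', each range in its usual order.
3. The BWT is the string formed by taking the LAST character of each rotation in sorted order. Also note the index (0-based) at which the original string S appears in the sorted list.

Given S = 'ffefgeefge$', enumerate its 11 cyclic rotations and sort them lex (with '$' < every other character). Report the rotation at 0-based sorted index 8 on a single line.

Answer: fgeefge$ffe

Derivation:
All 11 rotations (rotation i = S[i:]+S[:i]):
  rot[0] = ffefgeefge$
  rot[1] = fefgeefge$f
  rot[2] = efgeefge$ff
  rot[3] = fgeefge$ffe
  rot[4] = geefge$ffef
  rot[5] = eefge$ffefg
  rot[6] = efge$ffefge
  rot[7] = fge$ffefgee
  rot[8] = ge$ffefgeef
  rot[9] = e$ffefgeefg
  rot[10] = $ffefgeefge
Sorted (with $ < everything):
  sorted[0] = $ffefgeefge
  sorted[1] = e$ffefgeefg
  sorted[2] = eefge$ffefg
  sorted[3] = efge$ffefge
  sorted[4] = efgeefge$ff
  sorted[5] = fefgeefge$f
  sorted[6] = ffefgeefge$
  sorted[7] = fge$ffefgee
  sorted[8] = fgeefge$ffe
  sorted[9] = ge$ffefgeef
  sorted[10] = geefge$ffef
sorted[8] = fgeefge$ffe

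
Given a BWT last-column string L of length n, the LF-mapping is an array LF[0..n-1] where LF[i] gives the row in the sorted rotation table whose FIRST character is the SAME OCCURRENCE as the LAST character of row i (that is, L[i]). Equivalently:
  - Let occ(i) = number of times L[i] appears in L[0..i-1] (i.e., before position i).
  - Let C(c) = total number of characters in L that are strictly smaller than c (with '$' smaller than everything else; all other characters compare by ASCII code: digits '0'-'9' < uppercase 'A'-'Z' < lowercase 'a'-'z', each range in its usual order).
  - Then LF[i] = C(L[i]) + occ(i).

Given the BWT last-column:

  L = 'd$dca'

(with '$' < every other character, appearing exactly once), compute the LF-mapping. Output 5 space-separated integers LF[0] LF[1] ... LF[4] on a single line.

Answer: 3 0 4 2 1

Derivation:
Char counts: '$':1, 'a':1, 'c':1, 'd':2
C (first-col start): C('$')=0, C('a')=1, C('c')=2, C('d')=3
L[0]='d': occ=0, LF[0]=C('d')+0=3+0=3
L[1]='$': occ=0, LF[1]=C('$')+0=0+0=0
L[2]='d': occ=1, LF[2]=C('d')+1=3+1=4
L[3]='c': occ=0, LF[3]=C('c')+0=2+0=2
L[4]='a': occ=0, LF[4]=C('a')+0=1+0=1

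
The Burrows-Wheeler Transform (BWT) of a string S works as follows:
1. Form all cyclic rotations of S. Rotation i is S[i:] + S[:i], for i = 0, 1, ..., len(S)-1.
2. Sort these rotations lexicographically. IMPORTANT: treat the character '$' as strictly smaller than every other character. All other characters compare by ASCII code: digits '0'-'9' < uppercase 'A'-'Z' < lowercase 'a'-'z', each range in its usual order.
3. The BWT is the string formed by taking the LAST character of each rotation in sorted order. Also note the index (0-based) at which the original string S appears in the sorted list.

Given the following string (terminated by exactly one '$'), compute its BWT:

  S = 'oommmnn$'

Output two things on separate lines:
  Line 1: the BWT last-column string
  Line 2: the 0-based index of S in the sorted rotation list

Answer: nommnmo$
7

Derivation:
All 8 rotations (rotation i = S[i:]+S[:i]):
  rot[0] = oommmnn$
  rot[1] = ommmnn$o
  rot[2] = mmmnn$oo
  rot[3] = mmnn$oom
  rot[4] = mnn$oomm
  rot[5] = nn$oommm
  rot[6] = n$oommmn
  rot[7] = $oommmnn
Sorted (with $ < everything):
  sorted[0] = $oommmnn  (last char: 'n')
  sorted[1] = mmmnn$oo  (last char: 'o')
  sorted[2] = mmnn$oom  (last char: 'm')
  sorted[3] = mnn$oomm  (last char: 'm')
  sorted[4] = n$oommmn  (last char: 'n')
  sorted[5] = nn$oommm  (last char: 'm')
  sorted[6] = ommmnn$o  (last char: 'o')
  sorted[7] = oommmnn$  (last char: '$')
Last column: nommnmo$
Original string S is at sorted index 7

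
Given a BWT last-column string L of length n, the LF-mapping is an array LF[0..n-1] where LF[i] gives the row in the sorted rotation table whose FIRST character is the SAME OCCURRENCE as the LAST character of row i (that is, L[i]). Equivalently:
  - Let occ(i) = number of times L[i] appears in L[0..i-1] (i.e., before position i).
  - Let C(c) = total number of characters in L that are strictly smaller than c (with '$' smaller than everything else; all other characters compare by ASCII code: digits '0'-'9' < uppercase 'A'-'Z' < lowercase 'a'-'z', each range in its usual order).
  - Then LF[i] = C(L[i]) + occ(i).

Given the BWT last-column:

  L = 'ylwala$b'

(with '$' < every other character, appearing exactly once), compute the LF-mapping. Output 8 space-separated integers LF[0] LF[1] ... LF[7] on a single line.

Answer: 7 4 6 1 5 2 0 3

Derivation:
Char counts: '$':1, 'a':2, 'b':1, 'l':2, 'w':1, 'y':1
C (first-col start): C('$')=0, C('a')=1, C('b')=3, C('l')=4, C('w')=6, C('y')=7
L[0]='y': occ=0, LF[0]=C('y')+0=7+0=7
L[1]='l': occ=0, LF[1]=C('l')+0=4+0=4
L[2]='w': occ=0, LF[2]=C('w')+0=6+0=6
L[3]='a': occ=0, LF[3]=C('a')+0=1+0=1
L[4]='l': occ=1, LF[4]=C('l')+1=4+1=5
L[5]='a': occ=1, LF[5]=C('a')+1=1+1=2
L[6]='$': occ=0, LF[6]=C('$')+0=0+0=0
L[7]='b': occ=0, LF[7]=C('b')+0=3+0=3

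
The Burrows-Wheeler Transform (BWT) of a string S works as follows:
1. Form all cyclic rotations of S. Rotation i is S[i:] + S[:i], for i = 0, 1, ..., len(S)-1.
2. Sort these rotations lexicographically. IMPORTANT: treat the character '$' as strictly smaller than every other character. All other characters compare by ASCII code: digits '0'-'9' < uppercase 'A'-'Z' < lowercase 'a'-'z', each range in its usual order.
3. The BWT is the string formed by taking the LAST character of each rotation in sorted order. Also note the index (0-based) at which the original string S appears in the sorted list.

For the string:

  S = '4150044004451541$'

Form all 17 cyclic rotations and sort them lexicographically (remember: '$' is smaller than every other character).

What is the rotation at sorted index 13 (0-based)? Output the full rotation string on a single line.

Answer: 451541$4150044004

Derivation:
All 17 rotations (rotation i = S[i:]+S[:i]):
  rot[0] = 4150044004451541$
  rot[1] = 150044004451541$4
  rot[2] = 50044004451541$41
  rot[3] = 0044004451541$415
  rot[4] = 044004451541$4150
  rot[5] = 44004451541$41500
  rot[6] = 4004451541$415004
  rot[7] = 004451541$4150044
  rot[8] = 04451541$41500440
  rot[9] = 4451541$415004400
  rot[10] = 451541$4150044004
  rot[11] = 51541$41500440044
  rot[12] = 1541$415004400445
  rot[13] = 541$4150044004451
  rot[14] = 41$41500440044515
  rot[15] = 1$415004400445154
  rot[16] = $4150044004451541
Sorted (with $ < everything):
  sorted[0] = $4150044004451541
  sorted[1] = 0044004451541$415
  sorted[2] = 004451541$4150044
  sorted[3] = 044004451541$4150
  sorted[4] = 04451541$41500440
  sorted[5] = 1$415004400445154
  sorted[6] = 150044004451541$4
  sorted[7] = 1541$415004400445
  sorted[8] = 4004451541$415004
  sorted[9] = 41$41500440044515
  sorted[10] = 4150044004451541$
  sorted[11] = 44004451541$41500
  sorted[12] = 4451541$415004400
  sorted[13] = 451541$4150044004
  sorted[14] = 50044004451541$41
  sorted[15] = 51541$41500440044
  sorted[16] = 541$4150044004451
sorted[13] = 451541$4150044004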